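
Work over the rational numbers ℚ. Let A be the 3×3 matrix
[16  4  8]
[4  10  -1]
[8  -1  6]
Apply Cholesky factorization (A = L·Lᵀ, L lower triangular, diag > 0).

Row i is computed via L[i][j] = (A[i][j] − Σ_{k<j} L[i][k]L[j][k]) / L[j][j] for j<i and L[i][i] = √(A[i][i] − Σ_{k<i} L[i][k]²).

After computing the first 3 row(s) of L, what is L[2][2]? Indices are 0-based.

L[2][2] = 1

Step 1: L[0][0] = √(16) = 4.
  L[1][0] = (4) / L[0][0] = 1.
Step 2: L[1][1] = √(9) = 3.
  L[2][0] = (8) / L[0][0] = 2.
  L[2][1] = (-3) / L[1][1] = -1.
Step 3: L[2][2] = √(1) = 1.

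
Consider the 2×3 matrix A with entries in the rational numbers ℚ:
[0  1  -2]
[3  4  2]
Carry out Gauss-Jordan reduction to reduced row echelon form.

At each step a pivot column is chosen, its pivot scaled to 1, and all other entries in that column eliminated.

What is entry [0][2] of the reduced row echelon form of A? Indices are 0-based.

[1] R0 <-> R1
[1] R0 /= 3  ⇒  (1, 4/3, 2/3)
[2] R1 /= 1  ⇒  (0, 1, -2)
     R0 -= 4/3·R1  ⇒  (1, 0, 10/3)

M[0][2] = 10/3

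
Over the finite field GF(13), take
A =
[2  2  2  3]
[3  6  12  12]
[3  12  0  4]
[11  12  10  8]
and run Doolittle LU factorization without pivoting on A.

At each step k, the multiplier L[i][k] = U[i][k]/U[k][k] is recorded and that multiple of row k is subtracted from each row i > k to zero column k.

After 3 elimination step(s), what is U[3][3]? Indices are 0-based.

k=0: U[0][0]=2
  eliminate (1,0): mult=8, new row 1: (0, 3, 9, 1); set L[1][0]=8
  eliminate (2,0): mult=8, new row 2: (0, 9, 10, 6); set L[2][0]=8
  eliminate (3,0): mult=12, new row 3: (0, 1, 12, 11); set L[3][0]=12
k=1: U[1][1]=3
  eliminate (2,1): mult=3, new row 2: (0, 0, 9, 3); set L[2][1]=3
  eliminate (3,1): mult=9, new row 3: (0, 0, 9, 2); set L[3][1]=9
k=2: U[2][2]=9
  eliminate (3,2): mult=1, new row 3: (0, 0, 0, 12); set L[3][2]=1

U[3][3] = 12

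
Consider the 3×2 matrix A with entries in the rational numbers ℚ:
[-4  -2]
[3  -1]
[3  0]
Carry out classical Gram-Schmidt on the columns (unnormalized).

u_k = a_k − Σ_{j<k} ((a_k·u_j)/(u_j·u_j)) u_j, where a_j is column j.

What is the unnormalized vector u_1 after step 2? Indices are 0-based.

u_1 = (-24/17, -49/34, -15/34)

Step 1: u_0 = a_0 = (-4, 3, 3).
Step 2: u_1 = a_1 − (5/34)·u_0 = (-24/17, -49/34, -15/34).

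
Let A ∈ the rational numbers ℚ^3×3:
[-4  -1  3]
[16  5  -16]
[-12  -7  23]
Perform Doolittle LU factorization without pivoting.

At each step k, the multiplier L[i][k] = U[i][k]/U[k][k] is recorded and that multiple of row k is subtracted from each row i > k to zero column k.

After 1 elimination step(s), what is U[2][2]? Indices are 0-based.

Step 1: pivot at (0,0) is -4.
  row1 ← row1 − (-4)·row0  ⇒  L[1][0]=-4, U row1=(0, 1, -4)
  row2 ← row2 − (3)·row0  ⇒  L[2][0]=3, U row2=(0, -4, 14)

U[2][2] = 14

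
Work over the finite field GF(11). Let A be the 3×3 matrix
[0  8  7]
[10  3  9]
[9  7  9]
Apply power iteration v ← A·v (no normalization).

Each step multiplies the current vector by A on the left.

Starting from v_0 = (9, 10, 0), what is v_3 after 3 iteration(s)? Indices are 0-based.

v_0 = (9, 10, 0).
v_1 = A·v_0 = (3, 10, 8).
v_2 = A·v_1 = (4, 0, 4).
v_3 = A·v_2 = (6, 10, 6).

v_3 = (6, 10, 6)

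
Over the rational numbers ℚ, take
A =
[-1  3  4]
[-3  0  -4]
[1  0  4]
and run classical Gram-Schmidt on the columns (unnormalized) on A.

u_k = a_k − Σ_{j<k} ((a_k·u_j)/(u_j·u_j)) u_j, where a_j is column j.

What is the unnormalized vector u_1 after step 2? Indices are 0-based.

u_1 = (30/11, -9/11, 3/11)

Step 1: u_0 = a_0 = (-1, -3, 1).
Step 2: u_1 = a_1 − (-3/11)·u_0 = (30/11, -9/11, 3/11).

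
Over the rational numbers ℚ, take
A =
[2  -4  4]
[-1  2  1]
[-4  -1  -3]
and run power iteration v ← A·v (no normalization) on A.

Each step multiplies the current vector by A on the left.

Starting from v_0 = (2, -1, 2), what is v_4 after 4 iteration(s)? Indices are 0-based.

v_4 = (940, -20, -437)

v_0 = (2, -1, 2).
v_1 = A·v_0 = (16, -2, -13).
v_2 = A·v_1 = (-12, -33, -23).
v_3 = A·v_2 = (16, -77, 150).
v_4 = A·v_3 = (940, -20, -437).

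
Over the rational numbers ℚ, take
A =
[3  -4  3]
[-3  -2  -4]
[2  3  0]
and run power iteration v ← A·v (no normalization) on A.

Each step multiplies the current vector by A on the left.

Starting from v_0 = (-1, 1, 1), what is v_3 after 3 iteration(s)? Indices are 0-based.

v_0 = (-1, 1, 1).
v_1 = A·v_0 = (-4, -3, 1).
v_2 = A·v_1 = (3, 14, -17).
v_3 = A·v_2 = (-98, 31, 48).

v_3 = (-98, 31, 48)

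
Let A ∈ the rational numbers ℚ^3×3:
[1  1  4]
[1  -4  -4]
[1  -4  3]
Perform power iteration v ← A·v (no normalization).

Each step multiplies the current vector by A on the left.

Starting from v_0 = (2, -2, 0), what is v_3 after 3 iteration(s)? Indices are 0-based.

v_3 = (-70, 410, 340)

v_0 = (2, -2, 0).
v_1 = A·v_0 = (0, 10, 10).
v_2 = A·v_1 = (50, -80, -10).
v_3 = A·v_2 = (-70, 410, 340).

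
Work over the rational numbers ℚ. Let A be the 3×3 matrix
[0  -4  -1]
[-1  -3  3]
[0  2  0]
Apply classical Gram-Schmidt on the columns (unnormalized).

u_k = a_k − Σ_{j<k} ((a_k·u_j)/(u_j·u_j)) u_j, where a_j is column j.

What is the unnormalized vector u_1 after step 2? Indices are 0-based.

u_1 = (-4, 0, 2)

Step 1: u_0 = a_0 = (0, -1, 0).
Step 2: u_1 = a_1 − (3)·u_0 = (-4, 0, 2).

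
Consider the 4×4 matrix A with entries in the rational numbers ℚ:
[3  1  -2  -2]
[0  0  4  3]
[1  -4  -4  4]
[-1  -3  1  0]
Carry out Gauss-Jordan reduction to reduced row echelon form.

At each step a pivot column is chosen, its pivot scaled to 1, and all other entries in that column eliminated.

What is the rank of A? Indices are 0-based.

step 1: normalize row 0 (÷3) = (1, 1/3, -2/3, -2/3)
  row 2: subtract 1×row0 = (0, -13/3, -10/3, 14/3)
  row 3: subtract -1×row0 = (0, -8/3, 1/3, -2/3)
step 2: exchange rows 1,2
step 2: normalize row 1 (÷-13/3) = (0, 1, 10/13, -14/13)
  row 0: subtract 1/3×row1 = (1, 0, -12/13, -4/13)
  row 3: subtract -8/3×row1 = (0, 0, 31/13, -46/13)
step 3: normalize row 2 (÷4) = (0, 0, 1, 3/4)
  row 0: subtract -12/13×row2 = (1, 0, 0, 5/13)
  row 1: subtract 10/13×row2 = (0, 1, 0, -43/26)
  row 3: subtract 31/13×row2 = (0, 0, 0, -277/52)
step 4: normalize row 3 (÷-277/52) = (0, 0, 0, 1)
  row 0: subtract 5/13×row3 = (1, 0, 0, 0)
  row 1: subtract -43/26×row3 = (0, 1, 0, 0)
  row 2: subtract 3/4×row3 = (0, 0, 1, 0)

rank = 4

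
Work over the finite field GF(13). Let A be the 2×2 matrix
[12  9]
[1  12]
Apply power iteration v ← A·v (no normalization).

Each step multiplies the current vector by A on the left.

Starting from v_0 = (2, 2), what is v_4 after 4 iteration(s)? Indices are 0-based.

v_0 = (2, 2).
v_1 = A·v_0 = (3, 0).
v_2 = A·v_1 = (10, 3).
v_3 = A·v_2 = (4, 7).
v_4 = A·v_3 = (7, 10).

v_4 = (7, 10)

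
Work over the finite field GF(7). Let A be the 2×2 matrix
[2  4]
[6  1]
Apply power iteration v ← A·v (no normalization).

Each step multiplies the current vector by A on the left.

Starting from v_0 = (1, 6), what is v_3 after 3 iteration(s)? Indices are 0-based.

v_0 = (1, 6).
v_1 = A·v_0 = (5, 5).
v_2 = A·v_1 = (2, 0).
v_3 = A·v_2 = (4, 5).

v_3 = (4, 5)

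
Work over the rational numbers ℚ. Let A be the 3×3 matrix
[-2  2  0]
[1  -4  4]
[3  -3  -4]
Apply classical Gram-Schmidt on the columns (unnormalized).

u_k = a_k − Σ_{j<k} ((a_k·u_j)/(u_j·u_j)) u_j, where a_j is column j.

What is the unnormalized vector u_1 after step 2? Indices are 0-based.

Step 1: u_0 = a_0 = (-2, 1, 3).
Step 2: u_1 = a_1 − (-17/14)·u_0 = (-3/7, -39/14, 9/14).

u_1 = (-3/7, -39/14, 9/14)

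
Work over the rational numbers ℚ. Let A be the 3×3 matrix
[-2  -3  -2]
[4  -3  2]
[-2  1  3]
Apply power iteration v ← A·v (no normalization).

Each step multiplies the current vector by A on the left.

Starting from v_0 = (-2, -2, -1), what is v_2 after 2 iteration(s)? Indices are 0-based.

v_0 = (-2, -2, -1).
v_1 = A·v_0 = (12, -4, -1).
v_2 = A·v_1 = (-10, 58, -31).

v_2 = (-10, 58, -31)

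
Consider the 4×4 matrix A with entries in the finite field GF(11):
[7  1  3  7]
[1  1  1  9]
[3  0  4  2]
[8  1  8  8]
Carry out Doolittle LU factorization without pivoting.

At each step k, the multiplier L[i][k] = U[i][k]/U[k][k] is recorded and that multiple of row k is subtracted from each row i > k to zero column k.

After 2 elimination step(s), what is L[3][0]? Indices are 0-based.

Step 1: pivot at (0,0) is 7.
  row1 ← row1 − (8)·row0  ⇒  L[1][0]=8, U row1=(0, 4, 10, 8)
  row2 ← row2 − (2)·row0  ⇒  L[2][0]=2, U row2=(0, 9, 9, 10)
  row3 ← row3 − (9)·row0  ⇒  L[3][0]=9, U row3=(0, 3, 3, 0)
Step 2: pivot at (1,1) is 4.
  row2 ← row2 − (5)·row1  ⇒  L[2][1]=5, U row2=(0, 0, 3, 3)
  row3 ← row3 − (9)·row1  ⇒  L[3][1]=9, U row3=(0, 0, 1, 5)

L[3][0] = 9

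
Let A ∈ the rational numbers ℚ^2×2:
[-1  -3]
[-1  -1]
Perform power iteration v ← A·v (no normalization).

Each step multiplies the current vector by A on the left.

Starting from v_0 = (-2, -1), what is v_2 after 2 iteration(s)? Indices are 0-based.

v_0 = (-2, -1).
v_1 = A·v_0 = (5, 3).
v_2 = A·v_1 = (-14, -8).

v_2 = (-14, -8)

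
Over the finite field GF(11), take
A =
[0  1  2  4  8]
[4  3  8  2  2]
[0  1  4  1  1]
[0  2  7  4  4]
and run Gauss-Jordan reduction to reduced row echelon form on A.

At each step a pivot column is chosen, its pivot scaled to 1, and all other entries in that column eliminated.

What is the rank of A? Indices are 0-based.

rank = 4

pivot(0,0): swap R0↔R1
pivot(0,0)=4: scale R0 → (1, 9, 2, 6, 6)
pivot(1,1)=1: scale R1 → (0, 1, 2, 4, 8)
  clear (0,1): R0 −= (9)R1 → (1, 0, 6, 3, 0)
  clear (2,1): R2 −= (1)R1 → (0, 0, 2, 8, 4)
  clear (3,1): R3 −= (2)R1 → (0, 0, 3, 7, 10)
pivot(2,2)=2: scale R2 → (0, 0, 1, 4, 2)
  clear (0,2): R0 −= (6)R2 → (1, 0, 0, 1, 10)
  clear (1,2): R1 −= (2)R2 → (0, 1, 0, 7, 4)
  clear (3,2): R3 −= (3)R2 → (0, 0, 0, 6, 4)
pivot(3,3)=6: scale R3 → (0, 0, 0, 1, 8)
  clear (0,3): R0 −= (1)R3 → (1, 0, 0, 0, 2)
  clear (1,3): R1 −= (7)R3 → (0, 1, 0, 0, 3)
  clear (2,3): R2 −= (4)R3 → (0, 0, 1, 0, 3)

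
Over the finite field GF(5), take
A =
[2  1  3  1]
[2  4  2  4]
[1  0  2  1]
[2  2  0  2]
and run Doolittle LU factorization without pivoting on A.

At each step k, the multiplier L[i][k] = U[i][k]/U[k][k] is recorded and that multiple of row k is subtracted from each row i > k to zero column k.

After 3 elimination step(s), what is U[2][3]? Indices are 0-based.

k=0: U[0][0]=2
  eliminate (1,0): mult=1, new row 1: (0, 3, 4, 3); set L[1][0]=1
  eliminate (2,0): mult=3, new row 2: (0, 2, 3, 3); set L[2][0]=3
  eliminate (3,0): mult=1, new row 3: (0, 1, 2, 1); set L[3][0]=1
k=1: U[1][1]=3
  eliminate (2,1): mult=4, new row 2: (0, 0, 2, 1); set L[2][1]=4
  eliminate (3,1): mult=2, new row 3: (0, 0, 4, 0); set L[3][1]=2
k=2: U[2][2]=2
  eliminate (3,2): mult=2, new row 3: (0, 0, 0, 3); set L[3][2]=2

U[2][3] = 1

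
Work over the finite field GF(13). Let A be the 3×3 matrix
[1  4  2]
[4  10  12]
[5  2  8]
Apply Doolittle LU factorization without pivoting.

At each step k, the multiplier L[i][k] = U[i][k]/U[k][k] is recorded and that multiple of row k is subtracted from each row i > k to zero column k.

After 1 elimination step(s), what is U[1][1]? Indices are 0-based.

[col 0] pivot 1
  R1 -= 4*R0 → (0, 7, 4)  (L[1][0] := 4)
  R2 -= 5*R0 → (0, 8, 11)  (L[2][0] := 5)

U[1][1] = 7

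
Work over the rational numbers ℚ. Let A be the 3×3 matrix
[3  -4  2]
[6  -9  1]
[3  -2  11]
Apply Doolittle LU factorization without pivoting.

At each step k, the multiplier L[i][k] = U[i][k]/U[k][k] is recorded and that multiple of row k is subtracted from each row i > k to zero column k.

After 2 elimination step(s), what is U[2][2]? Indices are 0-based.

Step 1: pivot at (0,0) is 3.
  row1 ← row1 − (2)·row0  ⇒  L[1][0]=2, U row1=(0, -1, -3)
  row2 ← row2 − (1)·row0  ⇒  L[2][0]=1, U row2=(0, 2, 9)
Step 2: pivot at (1,1) is -1.
  row2 ← row2 − (-2)·row1  ⇒  L[2][1]=-2, U row2=(0, 0, 3)

U[2][2] = 3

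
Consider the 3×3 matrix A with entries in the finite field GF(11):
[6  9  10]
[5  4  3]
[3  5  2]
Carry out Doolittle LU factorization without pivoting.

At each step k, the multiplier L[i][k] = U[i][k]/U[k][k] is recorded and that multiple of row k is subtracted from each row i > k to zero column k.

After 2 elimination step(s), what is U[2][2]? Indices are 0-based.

U[2][2] = 2

k=0: U[0][0]=6
  eliminate (1,0): mult=10, new row 1: (0, 2, 2); set L[1][0]=10
  eliminate (2,0): mult=6, new row 2: (0, 6, 8); set L[2][0]=6
k=1: U[1][1]=2
  eliminate (2,1): mult=3, new row 2: (0, 0, 2); set L[2][1]=3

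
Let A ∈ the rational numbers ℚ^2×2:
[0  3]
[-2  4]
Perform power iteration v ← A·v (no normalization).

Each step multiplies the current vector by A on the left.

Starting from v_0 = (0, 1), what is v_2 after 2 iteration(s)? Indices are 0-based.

v_0 = (0, 1).
v_1 = A·v_0 = (3, 4).
v_2 = A·v_1 = (12, 10).

v_2 = (12, 10)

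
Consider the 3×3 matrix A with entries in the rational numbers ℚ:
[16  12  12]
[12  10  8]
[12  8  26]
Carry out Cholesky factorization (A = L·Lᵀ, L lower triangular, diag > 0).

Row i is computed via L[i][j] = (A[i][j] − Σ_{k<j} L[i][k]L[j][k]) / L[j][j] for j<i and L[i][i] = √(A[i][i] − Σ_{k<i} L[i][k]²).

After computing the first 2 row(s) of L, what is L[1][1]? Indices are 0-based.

Step 1: L[0][0] = √(16) = 4.
  L[1][0] = (12) / L[0][0] = 3.
Step 2: L[1][1] = √(1) = 1.

L[1][1] = 1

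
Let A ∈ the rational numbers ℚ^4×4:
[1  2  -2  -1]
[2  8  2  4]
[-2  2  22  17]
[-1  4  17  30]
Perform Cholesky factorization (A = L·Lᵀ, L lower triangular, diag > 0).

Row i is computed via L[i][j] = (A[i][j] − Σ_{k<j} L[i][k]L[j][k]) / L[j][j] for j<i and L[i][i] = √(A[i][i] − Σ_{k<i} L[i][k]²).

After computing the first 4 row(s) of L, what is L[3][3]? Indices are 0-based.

L[3][3] = 4

Step 1: L[0][0] = √(1) = 1.
  L[1][0] = (2) / L[0][0] = 2.
Step 2: L[1][1] = √(4) = 2.
  L[2][0] = (-2) / L[0][0] = -2.
  L[2][1] = (6) / L[1][1] = 3.
Step 3: L[2][2] = √(9) = 3.
  L[3][0] = (-1) / L[0][0] = -1.
  L[3][1] = (6) / L[1][1] = 3.
  L[3][2] = (6) / L[2][2] = 2.
Step 4: L[3][3] = √(16) = 4.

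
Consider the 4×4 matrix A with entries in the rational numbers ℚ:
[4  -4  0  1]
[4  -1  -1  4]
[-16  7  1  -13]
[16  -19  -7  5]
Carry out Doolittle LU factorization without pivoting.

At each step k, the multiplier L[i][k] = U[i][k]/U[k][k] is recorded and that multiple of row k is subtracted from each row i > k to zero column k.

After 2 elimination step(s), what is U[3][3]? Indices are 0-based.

Step 1: pivot at (0,0) is 4.
  row1 ← row1 − (1)·row0  ⇒  L[1][0]=1, U row1=(0, 3, -1, 3)
  row2 ← row2 − (-4)·row0  ⇒  L[2][0]=-4, U row2=(0, -9, 1, -9)
  row3 ← row3 − (4)·row0  ⇒  L[3][0]=4, U row3=(0, -3, -7, 1)
Step 2: pivot at (1,1) is 3.
  row2 ← row2 − (-3)·row1  ⇒  L[2][1]=-3, U row2=(0, 0, -2, 0)
  row3 ← row3 − (-1)·row1  ⇒  L[3][1]=-1, U row3=(0, 0, -8, 4)

U[3][3] = 4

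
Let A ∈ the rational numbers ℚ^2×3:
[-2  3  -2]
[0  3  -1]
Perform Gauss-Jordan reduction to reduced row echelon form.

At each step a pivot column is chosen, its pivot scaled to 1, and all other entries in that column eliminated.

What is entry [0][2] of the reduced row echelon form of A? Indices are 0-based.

M[0][2] = 1/2

step 1: normalize row 0 (÷-2) = (1, -3/2, 1)
step 2: normalize row 1 (÷3) = (0, 1, -1/3)
  row 0: subtract -3/2×row1 = (1, 0, 1/2)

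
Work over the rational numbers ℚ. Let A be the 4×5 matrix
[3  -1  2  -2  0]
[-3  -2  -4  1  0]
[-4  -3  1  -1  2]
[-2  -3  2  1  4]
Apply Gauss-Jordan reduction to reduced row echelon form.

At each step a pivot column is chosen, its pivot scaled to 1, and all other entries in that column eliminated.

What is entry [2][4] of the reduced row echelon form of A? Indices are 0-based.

step 1: normalize row 0 (÷3) = (1, -1/3, 2/3, -2/3, 0)
  row 1: subtract -3×row0 = (0, -3, -2, -1, 0)
  row 2: subtract -4×row0 = (0, -13/3, 11/3, -11/3, 2)
  row 3: subtract -2×row0 = (0, -11/3, 10/3, -1/3, 4)
step 2: normalize row 1 (÷-3) = (0, 1, 2/3, 1/3, 0)
  row 0: subtract -1/3×row1 = (1, 0, 8/9, -5/9, 0)
  row 2: subtract -13/3×row1 = (0, 0, 59/9, -20/9, 2)
  row 3: subtract -11/3×row1 = (0, 0, 52/9, 8/9, 4)
step 3: normalize row 2 (÷59/9) = (0, 0, 1, -20/59, 18/59)
  row 0: subtract 8/9×row2 = (1, 0, 0, -15/59, -16/59)
  row 1: subtract 2/3×row2 = (0, 1, 0, 33/59, -12/59)
  row 3: subtract 52/9×row2 = (0, 0, 0, 168/59, 132/59)
step 4: normalize row 3 (÷168/59) = (0, 0, 0, 1, 11/14)
  row 0: subtract -15/59×row3 = (1, 0, 0, 0, -1/14)
  row 1: subtract 33/59×row3 = (0, 1, 0, 0, -9/14)
  row 2: subtract -20/59×row3 = (0, 0, 1, 0, 4/7)

M[2][4] = 4/7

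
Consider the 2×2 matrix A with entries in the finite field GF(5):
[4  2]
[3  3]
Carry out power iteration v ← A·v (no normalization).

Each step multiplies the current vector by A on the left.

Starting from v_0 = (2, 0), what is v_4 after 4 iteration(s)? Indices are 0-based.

v_0 = (2, 0).
v_1 = A·v_0 = (3, 1).
v_2 = A·v_1 = (4, 2).
v_3 = A·v_2 = (0, 3).
v_4 = A·v_3 = (1, 4).

v_4 = (1, 4)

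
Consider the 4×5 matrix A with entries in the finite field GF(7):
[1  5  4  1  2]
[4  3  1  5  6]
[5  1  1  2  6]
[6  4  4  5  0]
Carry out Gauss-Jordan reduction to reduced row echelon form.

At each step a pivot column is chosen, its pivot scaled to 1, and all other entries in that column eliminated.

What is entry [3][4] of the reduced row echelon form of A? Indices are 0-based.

[1] R0 /= 1  ⇒  (1, 5, 4, 1, 2)
     R1 -= 4·R0  ⇒  (0, 4, 6, 1, 5)
     R2 -= 5·R0  ⇒  (0, 4, 2, 4, 3)
     R3 -= 6·R0  ⇒  (0, 2, 1, 6, 2)
[2] R1 /= 4  ⇒  (0, 1, 5, 2, 3)
     R0 -= 5·R1  ⇒  (1, 0, 0, 5, 1)
     R2 -= 4·R1  ⇒  (0, 0, 3, 3, 5)
     R3 -= 2·R1  ⇒  (0, 0, 5, 2, 3)
[3] R2 /= 3  ⇒  (0, 0, 1, 1, 4)
     R1 -= 5·R2  ⇒  (0, 1, 0, 4, 4)
     R3 -= 5·R2  ⇒  (0, 0, 0, 4, 4)
[4] R3 /= 4  ⇒  (0, 0, 0, 1, 1)
     R0 -= 5·R3  ⇒  (1, 0, 0, 0, 3)
     R1 -= 4·R3  ⇒  (0, 1, 0, 0, 0)
     R2 -= 1·R3  ⇒  (0, 0, 1, 0, 3)

M[3][4] = 1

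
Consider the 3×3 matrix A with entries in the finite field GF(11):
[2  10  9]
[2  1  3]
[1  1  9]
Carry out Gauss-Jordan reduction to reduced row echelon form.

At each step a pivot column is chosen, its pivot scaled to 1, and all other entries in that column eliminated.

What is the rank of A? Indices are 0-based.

rank = 3

step 1: normalize row 0 (÷2) = (1, 5, 10)
  row 1: subtract 2×row0 = (0, 2, 5)
  row 2: subtract 1×row0 = (0, 7, 10)
step 2: normalize row 1 (÷2) = (0, 1, 8)
  row 0: subtract 5×row1 = (1, 0, 3)
  row 2: subtract 7×row1 = (0, 0, 9)
step 3: normalize row 2 (÷9) = (0, 0, 1)
  row 0: subtract 3×row2 = (1, 0, 0)
  row 1: subtract 8×row2 = (0, 1, 0)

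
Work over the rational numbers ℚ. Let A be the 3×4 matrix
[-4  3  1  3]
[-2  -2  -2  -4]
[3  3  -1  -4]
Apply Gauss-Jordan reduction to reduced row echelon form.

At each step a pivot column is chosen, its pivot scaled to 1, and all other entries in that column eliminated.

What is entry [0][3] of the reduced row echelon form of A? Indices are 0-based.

M[0][3] = -2/7

[1] R0 /= -4  ⇒  (1, -3/4, -1/4, -3/4)
     R1 -= -2·R0  ⇒  (0, -7/2, -5/2, -11/2)
     R2 -= 3·R0  ⇒  (0, 21/4, -1/4, -7/4)
[2] R1 /= -7/2  ⇒  (0, 1, 5/7, 11/7)
     R0 -= -3/4·R1  ⇒  (1, 0, 2/7, 3/7)
     R2 -= 21/4·R1  ⇒  (0, 0, -4, -10)
[3] R2 /= -4  ⇒  (0, 0, 1, 5/2)
     R0 -= 2/7·R2  ⇒  (1, 0, 0, -2/7)
     R1 -= 5/7·R2  ⇒  (0, 1, 0, -3/14)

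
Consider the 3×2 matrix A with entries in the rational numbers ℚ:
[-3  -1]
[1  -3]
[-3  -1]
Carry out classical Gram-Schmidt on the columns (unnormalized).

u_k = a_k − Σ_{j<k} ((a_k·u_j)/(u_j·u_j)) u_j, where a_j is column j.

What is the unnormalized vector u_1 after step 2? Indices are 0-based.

u_1 = (-10/19, -60/19, -10/19)

Step 1: u_0 = a_0 = (-3, 1, -3).
Step 2: u_1 = a_1 − (3/19)·u_0 = (-10/19, -60/19, -10/19).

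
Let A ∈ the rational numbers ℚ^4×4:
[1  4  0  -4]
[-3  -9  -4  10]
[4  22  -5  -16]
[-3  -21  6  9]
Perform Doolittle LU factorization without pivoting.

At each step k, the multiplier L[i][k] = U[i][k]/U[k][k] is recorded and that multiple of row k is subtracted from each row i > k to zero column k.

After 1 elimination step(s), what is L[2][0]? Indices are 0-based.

k=0: U[0][0]=1
  eliminate (1,0): mult=-3, new row 1: (0, 3, -4, -2); set L[1][0]=-3
  eliminate (2,0): mult=4, new row 2: (0, 6, -5, 0); set L[2][0]=4
  eliminate (3,0): mult=-3, new row 3: (0, -9, 6, -3); set L[3][0]=-3

L[2][0] = 4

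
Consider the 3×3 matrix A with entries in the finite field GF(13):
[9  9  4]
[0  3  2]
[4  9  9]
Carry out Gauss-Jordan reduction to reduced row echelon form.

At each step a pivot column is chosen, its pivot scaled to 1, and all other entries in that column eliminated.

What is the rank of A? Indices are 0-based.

rank = 3

step 1: normalize row 0 (÷9) = (1, 1, 12)
  row 2: subtract 4×row0 = (0, 5, 0)
step 2: normalize row 1 (÷3) = (0, 1, 5)
  row 0: subtract 1×row1 = (1, 0, 7)
  row 2: subtract 5×row1 = (0, 0, 1)
step 3: normalize row 2 (÷1) = (0, 0, 1)
  row 0: subtract 7×row2 = (1, 0, 0)
  row 1: subtract 5×row2 = (0, 1, 0)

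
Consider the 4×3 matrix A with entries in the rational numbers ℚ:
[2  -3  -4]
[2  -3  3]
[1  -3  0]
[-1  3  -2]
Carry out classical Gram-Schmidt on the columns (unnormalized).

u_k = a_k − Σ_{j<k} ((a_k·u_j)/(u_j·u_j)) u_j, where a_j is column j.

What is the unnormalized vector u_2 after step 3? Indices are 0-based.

Step 1: u_0 = a_0 = (2, 2, 1, -1).
Step 2: u_1 = a_1 − (-9/5)·u_0 = (3/5, 3/5, -6/5, 6/5).
Step 3: u_2 = a_2 − (0)·u_0 − (-5/6)·u_1 = (-7/2, 7/2, -1, -1).

u_2 = (-7/2, 7/2, -1, -1)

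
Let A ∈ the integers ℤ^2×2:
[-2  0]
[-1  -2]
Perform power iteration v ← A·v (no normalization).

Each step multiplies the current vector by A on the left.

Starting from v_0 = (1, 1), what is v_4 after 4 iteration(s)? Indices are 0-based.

v_0 = (1, 1).
v_1 = A·v_0 = (-2, -3).
v_2 = A·v_1 = (4, 8).
v_3 = A·v_2 = (-8, -20).
v_4 = A·v_3 = (16, 48).

v_4 = (16, 48)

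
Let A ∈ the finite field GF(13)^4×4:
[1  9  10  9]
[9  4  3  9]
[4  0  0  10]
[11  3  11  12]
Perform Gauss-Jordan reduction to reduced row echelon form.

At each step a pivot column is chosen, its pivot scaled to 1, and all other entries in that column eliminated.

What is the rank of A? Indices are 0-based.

step 1: normalize row 0 (÷1) = (1, 9, 10, 9)
  row 1: subtract 9×row0 = (0, 1, 4, 6)
  row 2: subtract 4×row0 = (0, 3, 12, 0)
  row 3: subtract 11×row0 = (0, 8, 5, 4)
step 2: normalize row 1 (÷1) = (0, 1, 4, 6)
  row 0: subtract 9×row1 = (1, 0, 0, 7)
  row 2: subtract 3×row1 = (0, 0, 0, 8)
  row 3: subtract 8×row1 = (0, 0, 12, 8)
step 3: exchange rows 2,3
step 3: normalize row 2 (÷12) = (0, 0, 1, 5)
  row 1: subtract 4×row2 = (0, 1, 0, 12)
step 4: normalize row 3 (÷8) = (0, 0, 0, 1)
  row 0: subtract 7×row3 = (1, 0, 0, 0)
  row 1: subtract 12×row3 = (0, 1, 0, 0)
  row 2: subtract 5×row3 = (0, 0, 1, 0)

rank = 4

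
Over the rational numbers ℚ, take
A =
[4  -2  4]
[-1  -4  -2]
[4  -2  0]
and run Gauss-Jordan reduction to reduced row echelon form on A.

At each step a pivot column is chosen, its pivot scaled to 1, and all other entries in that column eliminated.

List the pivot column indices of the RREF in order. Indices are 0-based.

pivot columns: 0, 1, 2

[1] R0 /= 4  ⇒  (1, -1/2, 1)
     R1 -= -1·R0  ⇒  (0, -9/2, -1)
     R2 -= 4·R0  ⇒  (0, 0, -4)
[2] R1 /= -9/2  ⇒  (0, 1, 2/9)
     R0 -= -1/2·R1  ⇒  (1, 0, 10/9)
[3] R2 /= -4  ⇒  (0, 0, 1)
     R0 -= 10/9·R2  ⇒  (1, 0, 0)
     R1 -= 2/9·R2  ⇒  (0, 1, 0)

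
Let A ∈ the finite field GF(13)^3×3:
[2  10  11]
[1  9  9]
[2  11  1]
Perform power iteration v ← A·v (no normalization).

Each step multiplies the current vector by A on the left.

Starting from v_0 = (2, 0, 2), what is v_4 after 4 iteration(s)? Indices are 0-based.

v_4 = (12, 3, 10)

v_0 = (2, 0, 2).
v_1 = A·v_0 = (0, 7, 6).
v_2 = A·v_1 = (6, 0, 5).
v_3 = A·v_2 = (2, 12, 4).
v_4 = A·v_3 = (12, 3, 10).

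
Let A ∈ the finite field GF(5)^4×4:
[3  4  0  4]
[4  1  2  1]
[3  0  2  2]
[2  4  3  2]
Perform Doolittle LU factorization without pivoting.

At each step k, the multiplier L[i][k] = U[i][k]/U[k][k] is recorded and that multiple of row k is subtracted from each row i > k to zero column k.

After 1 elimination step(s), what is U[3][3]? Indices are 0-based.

k=0: U[0][0]=3
  eliminate (1,0): mult=3, new row 1: (0, 4, 2, 4); set L[1][0]=3
  eliminate (2,0): mult=1, new row 2: (0, 1, 2, 3); set L[2][0]=1
  eliminate (3,0): mult=4, new row 3: (0, 3, 3, 1); set L[3][0]=4

U[3][3] = 1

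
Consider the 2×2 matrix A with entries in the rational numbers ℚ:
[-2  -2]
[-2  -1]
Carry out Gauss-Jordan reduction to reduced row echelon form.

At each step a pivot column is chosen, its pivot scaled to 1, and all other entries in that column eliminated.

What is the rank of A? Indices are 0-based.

rank = 2

pivot(0,0)=-2: scale R0 → (1, 1)
  clear (1,0): R1 −= (-2)R0 → (0, 1)
pivot(1,1)=1: scale R1 → (0, 1)
  clear (0,1): R0 −= (1)R1 → (1, 0)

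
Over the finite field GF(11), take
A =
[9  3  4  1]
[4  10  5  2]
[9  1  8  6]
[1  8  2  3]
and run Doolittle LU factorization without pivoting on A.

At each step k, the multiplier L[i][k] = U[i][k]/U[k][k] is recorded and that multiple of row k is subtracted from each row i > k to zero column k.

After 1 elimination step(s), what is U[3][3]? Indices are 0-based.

k=0: U[0][0]=9
  eliminate (1,0): mult=9, new row 1: (0, 5, 2, 4); set L[1][0]=9
  eliminate (2,0): mult=1, new row 2: (0, 9, 4, 5); set L[2][0]=1
  eliminate (3,0): mult=5, new row 3: (0, 4, 4, 9); set L[3][0]=5

U[3][3] = 9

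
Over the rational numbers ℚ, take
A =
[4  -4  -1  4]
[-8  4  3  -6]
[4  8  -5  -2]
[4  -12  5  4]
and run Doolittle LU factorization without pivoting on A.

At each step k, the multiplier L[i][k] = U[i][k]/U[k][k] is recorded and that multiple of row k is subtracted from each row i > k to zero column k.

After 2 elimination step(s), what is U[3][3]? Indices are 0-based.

Step 1: pivot at (0,0) is 4.
  row1 ← row1 − (-2)·row0  ⇒  L[1][0]=-2, U row1=(0, -4, 1, 2)
  row2 ← row2 − (1)·row0  ⇒  L[2][0]=1, U row2=(0, 12, -4, -6)
  row3 ← row3 − (1)·row0  ⇒  L[3][0]=1, U row3=(0, -8, 6, 0)
Step 2: pivot at (1,1) is -4.
  row2 ← row2 − (-3)·row1  ⇒  L[2][1]=-3, U row2=(0, 0, -1, 0)
  row3 ← row3 − (2)·row1  ⇒  L[3][1]=2, U row3=(0, 0, 4, -4)

U[3][3] = -4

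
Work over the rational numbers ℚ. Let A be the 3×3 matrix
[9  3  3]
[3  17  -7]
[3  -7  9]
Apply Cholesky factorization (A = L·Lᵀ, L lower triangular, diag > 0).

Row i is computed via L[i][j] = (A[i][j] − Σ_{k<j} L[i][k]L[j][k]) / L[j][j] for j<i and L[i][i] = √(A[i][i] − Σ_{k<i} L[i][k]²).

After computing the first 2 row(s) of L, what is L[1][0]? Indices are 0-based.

L[1][0] = 1

Step 1: L[0][0] = √(9) = 3.
  L[1][0] = (3) / L[0][0] = 1.
Step 2: L[1][1] = √(16) = 4.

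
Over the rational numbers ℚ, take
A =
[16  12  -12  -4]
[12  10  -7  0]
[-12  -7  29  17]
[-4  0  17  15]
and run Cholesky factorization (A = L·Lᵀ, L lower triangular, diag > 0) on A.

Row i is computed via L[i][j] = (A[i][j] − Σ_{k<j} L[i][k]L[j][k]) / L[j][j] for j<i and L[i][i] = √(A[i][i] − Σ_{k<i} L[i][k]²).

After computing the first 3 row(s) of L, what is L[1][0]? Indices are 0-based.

L[1][0] = 3

Step 1: L[0][0] = √(16) = 4.
  L[1][0] = (12) / L[0][0] = 3.
Step 2: L[1][1] = √(1) = 1.
  L[2][0] = (-12) / L[0][0] = -3.
  L[2][1] = (2) / L[1][1] = 2.
Step 3: L[2][2] = √(16) = 4.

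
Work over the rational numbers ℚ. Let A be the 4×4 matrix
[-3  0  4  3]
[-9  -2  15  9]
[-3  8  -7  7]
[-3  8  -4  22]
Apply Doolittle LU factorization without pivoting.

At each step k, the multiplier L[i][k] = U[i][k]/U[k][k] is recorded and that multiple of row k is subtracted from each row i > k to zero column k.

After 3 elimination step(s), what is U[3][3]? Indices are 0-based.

[col 0] pivot -3
  R1 -= 3*R0 → (0, -2, 3, 0)  (L[1][0] := 3)
  R2 -= 1*R0 → (0, 8, -11, 4)  (L[2][0] := 1)
  R3 -= 1*R0 → (0, 8, -8, 19)  (L[3][0] := 1)
[col 1] pivot -2
  R2 -= -4*R1 → (0, 0, 1, 4)  (L[2][1] := -4)
  R3 -= -4*R1 → (0, 0, 4, 19)  (L[3][1] := -4)
[col 2] pivot 1
  R3 -= 4*R2 → (0, 0, 0, 3)  (L[3][2] := 4)

U[3][3] = 3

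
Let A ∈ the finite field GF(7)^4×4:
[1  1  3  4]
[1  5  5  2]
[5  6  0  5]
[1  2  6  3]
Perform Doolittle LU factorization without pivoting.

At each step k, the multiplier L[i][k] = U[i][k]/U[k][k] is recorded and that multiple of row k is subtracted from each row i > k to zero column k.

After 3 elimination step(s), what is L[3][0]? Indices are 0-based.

L[3][0] = 1

[col 0] pivot 1
  R1 -= 1*R0 → (0, 4, 2, 5)  (L[1][0] := 1)
  R2 -= 5*R0 → (0, 1, 6, 6)  (L[2][0] := 5)
  R3 -= 1*R0 → (0, 1, 3, 6)  (L[3][0] := 1)
[col 1] pivot 4
  R2 -= 2*R1 → (0, 0, 2, 3)  (L[2][1] := 2)
  R3 -= 2*R1 → (0, 0, 6, 3)  (L[3][1] := 2)
[col 2] pivot 2
  R3 -= 3*R2 → (0, 0, 0, 1)  (L[3][2] := 3)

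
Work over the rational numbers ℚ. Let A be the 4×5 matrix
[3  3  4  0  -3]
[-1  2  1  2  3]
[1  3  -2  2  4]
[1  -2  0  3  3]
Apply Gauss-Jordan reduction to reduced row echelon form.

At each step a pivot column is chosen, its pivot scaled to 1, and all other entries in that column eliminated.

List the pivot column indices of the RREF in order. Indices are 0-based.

pivot(0,0)=3: scale R0 → (1, 1, 4/3, 0, -1)
  clear (1,0): R1 −= (-1)R0 → (0, 3, 7/3, 2, 2)
  clear (2,0): R2 −= (1)R0 → (0, 2, -10/3, 2, 5)
  clear (3,0): R3 −= (1)R0 → (0, -3, -4/3, 3, 4)
pivot(1,1)=3: scale R1 → (0, 1, 7/9, 2/3, 2/3)
  clear (0,1): R0 −= (1)R1 → (1, 0, 5/9, -2/3, -5/3)
  clear (2,1): R2 −= (2)R1 → (0, 0, -44/9, 2/3, 11/3)
  clear (3,1): R3 −= (-3)R1 → (0, 0, 1, 5, 6)
pivot(2,2)=-44/9: scale R2 → (0, 0, 1, -3/22, -3/4)
  clear (0,2): R0 −= (5/9)R2 → (1, 0, 0, -13/22, -5/4)
  clear (1,2): R1 −= (7/9)R2 → (0, 1, 0, 17/22, 5/4)
  clear (3,2): R3 −= (1)R2 → (0, 0, 0, 113/22, 27/4)
pivot(3,3)=113/22: scale R3 → (0, 0, 0, 1, 297/226)
  clear (0,3): R0 −= (-13/22)R3 → (1, 0, 0, 0, -107/226)
  clear (1,3): R1 −= (17/22)R3 → (0, 1, 0, 0, 53/226)
  clear (2,3): R2 −= (-3/22)R3 → (0, 0, 1, 0, -129/226)

pivot columns: 0, 1, 2, 3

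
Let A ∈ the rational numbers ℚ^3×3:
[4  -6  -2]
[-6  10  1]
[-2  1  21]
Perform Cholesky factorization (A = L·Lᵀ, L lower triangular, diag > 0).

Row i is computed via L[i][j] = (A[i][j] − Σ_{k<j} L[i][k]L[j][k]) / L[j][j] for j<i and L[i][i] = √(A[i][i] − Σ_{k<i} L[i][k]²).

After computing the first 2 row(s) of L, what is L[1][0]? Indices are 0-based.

Step 1: L[0][0] = √(4) = 2.
  L[1][0] = (-6) / L[0][0] = -3.
Step 2: L[1][1] = √(1) = 1.

L[1][0] = -3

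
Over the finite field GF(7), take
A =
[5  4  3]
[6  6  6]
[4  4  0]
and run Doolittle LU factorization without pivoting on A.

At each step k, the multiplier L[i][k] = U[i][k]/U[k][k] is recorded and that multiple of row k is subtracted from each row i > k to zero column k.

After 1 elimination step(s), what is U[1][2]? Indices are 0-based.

U[1][2] = 1

k=0: U[0][0]=5
  eliminate (1,0): mult=4, new row 1: (0, 4, 1); set L[1][0]=4
  eliminate (2,0): mult=5, new row 2: (0, 5, 6); set L[2][0]=5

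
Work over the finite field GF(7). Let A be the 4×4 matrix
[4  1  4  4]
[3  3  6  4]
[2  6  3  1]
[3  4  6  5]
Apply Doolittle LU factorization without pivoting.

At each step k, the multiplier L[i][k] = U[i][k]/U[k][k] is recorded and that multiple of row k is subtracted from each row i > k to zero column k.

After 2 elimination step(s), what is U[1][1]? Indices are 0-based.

Step 1: pivot at (0,0) is 4.
  row1 ← row1 − (6)·row0  ⇒  L[1][0]=6, U row1=(0, 4, 3, 1)
  row2 ← row2 − (4)·row0  ⇒  L[2][0]=4, U row2=(0, 2, 1, 6)
  row3 ← row3 − (6)·row0  ⇒  L[3][0]=6, U row3=(0, 5, 3, 2)
Step 2: pivot at (1,1) is 4.
  row2 ← row2 − (4)·row1  ⇒  L[2][1]=4, U row2=(0, 0, 3, 2)
  row3 ← row3 − (3)·row1  ⇒  L[3][1]=3, U row3=(0, 0, 1, 6)

U[1][1] = 4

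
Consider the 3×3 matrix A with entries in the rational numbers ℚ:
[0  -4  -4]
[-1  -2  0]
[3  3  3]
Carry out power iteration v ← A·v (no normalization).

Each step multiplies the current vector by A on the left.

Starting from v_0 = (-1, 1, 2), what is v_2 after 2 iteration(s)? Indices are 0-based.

v_2 = (-20, 14, -21)

v_0 = (-1, 1, 2).
v_1 = A·v_0 = (-12, -1, 6).
v_2 = A·v_1 = (-20, 14, -21).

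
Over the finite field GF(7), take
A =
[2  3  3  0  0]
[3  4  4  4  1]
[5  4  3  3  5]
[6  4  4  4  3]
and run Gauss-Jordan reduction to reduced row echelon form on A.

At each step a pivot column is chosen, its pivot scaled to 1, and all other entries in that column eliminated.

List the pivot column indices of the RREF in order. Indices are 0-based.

pivot columns: 0, 1, 2, 3

[1] R0 /= 2  ⇒  (1, 5, 5, 0, 0)
     R1 -= 3·R0  ⇒  (0, 3, 3, 4, 1)
     R2 -= 5·R0  ⇒  (0, 0, 6, 3, 5)
     R3 -= 6·R0  ⇒  (0, 2, 2, 4, 3)
[2] R1 /= 3  ⇒  (0, 1, 1, 6, 5)
     R0 -= 5·R1  ⇒  (1, 0, 0, 5, 3)
     R3 -= 2·R1  ⇒  (0, 0, 0, 6, 0)
[3] R2 /= 6  ⇒  (0, 0, 1, 4, 2)
     R1 -= 1·R2  ⇒  (0, 1, 0, 2, 3)
[4] R3 /= 6  ⇒  (0, 0, 0, 1, 0)
     R0 -= 5·R3  ⇒  (1, 0, 0, 0, 3)
     R1 -= 2·R3  ⇒  (0, 1, 0, 0, 3)
     R2 -= 4·R3  ⇒  (0, 0, 1, 0, 2)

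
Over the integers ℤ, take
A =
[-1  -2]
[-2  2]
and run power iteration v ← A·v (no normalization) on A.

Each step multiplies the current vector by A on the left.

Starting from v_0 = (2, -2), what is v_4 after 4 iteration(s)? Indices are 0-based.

v_0 = (2, -2).
v_1 = A·v_0 = (2, -8).
v_2 = A·v_1 = (14, -20).
v_3 = A·v_2 = (26, -68).
v_4 = A·v_3 = (110, -188).

v_4 = (110, -188)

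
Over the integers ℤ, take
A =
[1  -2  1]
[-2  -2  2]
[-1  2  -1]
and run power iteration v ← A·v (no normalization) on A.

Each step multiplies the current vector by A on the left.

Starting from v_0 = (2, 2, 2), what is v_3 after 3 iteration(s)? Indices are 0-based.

v_3 = (-16, -48, 16)

v_0 = (2, 2, 2).
v_1 = A·v_0 = (0, -4, 0).
v_2 = A·v_1 = (8, 8, -8).
v_3 = A·v_2 = (-16, -48, 16).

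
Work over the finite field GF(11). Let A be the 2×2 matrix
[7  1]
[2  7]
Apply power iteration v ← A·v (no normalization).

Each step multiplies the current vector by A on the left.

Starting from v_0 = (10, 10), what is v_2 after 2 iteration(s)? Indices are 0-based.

v_0 = (10, 10).
v_1 = A·v_0 = (3, 2).
v_2 = A·v_1 = (1, 9).

v_2 = (1, 9)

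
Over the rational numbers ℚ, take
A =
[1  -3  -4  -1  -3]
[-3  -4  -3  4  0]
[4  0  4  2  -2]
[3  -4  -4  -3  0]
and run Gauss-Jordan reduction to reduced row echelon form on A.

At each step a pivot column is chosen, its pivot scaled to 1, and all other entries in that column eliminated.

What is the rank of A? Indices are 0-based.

rank = 4

step 1: normalize row 0 (÷1) = (1, -3, -4, -1, -3)
  row 1: subtract -3×row0 = (0, -13, -15, 1, -9)
  row 2: subtract 4×row0 = (0, 12, 20, 6, 10)
  row 3: subtract 3×row0 = (0, 5, 8, 0, 9)
step 2: normalize row 1 (÷-13) = (0, 1, 15/13, -1/13, 9/13)
  row 0: subtract -3×row1 = (1, 0, -7/13, -16/13, -12/13)
  row 2: subtract 12×row1 = (0, 0, 80/13, 90/13, 22/13)
  row 3: subtract 5×row1 = (0, 0, 29/13, 5/13, 72/13)
step 3: normalize row 2 (÷80/13) = (0, 0, 1, 9/8, 11/40)
  row 0: subtract -7/13×row2 = (1, 0, 0, -5/8, -31/40)
  row 1: subtract 15/13×row2 = (0, 1, 0, -11/8, 3/8)
  row 3: subtract 29/13×row2 = (0, 0, 0, -17/8, 197/40)
step 4: normalize row 3 (÷-17/8) = (0, 0, 0, 1, -197/85)
  row 0: subtract -5/8×row3 = (1, 0, 0, 0, -189/85)
  row 1: subtract -11/8×row3 = (0, 1, 0, 0, -239/85)
  row 2: subtract 9/8×row3 = (0, 0, 1, 0, 49/17)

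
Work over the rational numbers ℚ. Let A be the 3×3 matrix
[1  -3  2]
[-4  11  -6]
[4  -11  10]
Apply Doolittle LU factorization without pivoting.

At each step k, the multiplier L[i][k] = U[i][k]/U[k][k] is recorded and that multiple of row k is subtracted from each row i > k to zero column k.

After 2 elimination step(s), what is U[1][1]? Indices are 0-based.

k=0: U[0][0]=1
  eliminate (1,0): mult=-4, new row 1: (0, -1, 2); set L[1][0]=-4
  eliminate (2,0): mult=4, new row 2: (0, 1, 2); set L[2][0]=4
k=1: U[1][1]=-1
  eliminate (2,1): mult=-1, new row 2: (0, 0, 4); set L[2][1]=-1

U[1][1] = -1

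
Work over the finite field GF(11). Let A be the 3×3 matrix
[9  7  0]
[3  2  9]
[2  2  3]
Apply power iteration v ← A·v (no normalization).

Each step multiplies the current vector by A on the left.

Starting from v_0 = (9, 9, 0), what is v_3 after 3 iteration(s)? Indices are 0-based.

v_3 = (5, 9, 3)

v_0 = (9, 9, 0).
v_1 = A·v_0 = (1, 1, 3).
v_2 = A·v_1 = (5, 10, 2).
v_3 = A·v_2 = (5, 9, 3).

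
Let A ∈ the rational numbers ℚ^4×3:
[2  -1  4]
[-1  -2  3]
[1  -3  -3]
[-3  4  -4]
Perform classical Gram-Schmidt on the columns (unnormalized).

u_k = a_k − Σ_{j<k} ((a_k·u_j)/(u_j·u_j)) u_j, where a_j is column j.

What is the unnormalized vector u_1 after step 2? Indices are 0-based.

u_1 = (1, -3, -2, 1)

Step 1: u_0 = a_0 = (2, -1, 1, -3).
Step 2: u_1 = a_1 − (-1)·u_0 = (1, -3, -2, 1).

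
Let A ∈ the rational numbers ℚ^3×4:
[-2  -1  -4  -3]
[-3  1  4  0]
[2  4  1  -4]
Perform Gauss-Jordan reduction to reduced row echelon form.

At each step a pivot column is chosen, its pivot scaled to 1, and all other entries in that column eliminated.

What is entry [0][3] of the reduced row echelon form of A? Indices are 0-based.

M[0][3] = 3/5

step 1: normalize row 0 (÷-2) = (1, 1/2, 2, 3/2)
  row 1: subtract -3×row0 = (0, 5/2, 10, 9/2)
  row 2: subtract 2×row0 = (0, 3, -3, -7)
step 2: normalize row 1 (÷5/2) = (0, 1, 4, 9/5)
  row 0: subtract 1/2×row1 = (1, 0, 0, 3/5)
  row 2: subtract 3×row1 = (0, 0, -15, -62/5)
step 3: normalize row 2 (÷-15) = (0, 0, 1, 62/75)
  row 1: subtract 4×row2 = (0, 1, 0, -113/75)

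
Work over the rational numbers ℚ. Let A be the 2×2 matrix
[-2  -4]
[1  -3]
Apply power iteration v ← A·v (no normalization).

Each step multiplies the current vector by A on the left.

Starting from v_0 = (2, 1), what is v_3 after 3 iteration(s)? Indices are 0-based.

v_0 = (2, 1).
v_1 = A·v_0 = (-8, -1).
v_2 = A·v_1 = (20, -5).
v_3 = A·v_2 = (-20, 35).

v_3 = (-20, 35)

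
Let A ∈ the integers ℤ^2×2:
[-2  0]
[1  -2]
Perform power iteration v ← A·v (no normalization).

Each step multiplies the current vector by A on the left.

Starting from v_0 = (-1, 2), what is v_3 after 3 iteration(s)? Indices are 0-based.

v_0 = (-1, 2).
v_1 = A·v_0 = (2, -5).
v_2 = A·v_1 = (-4, 12).
v_3 = A·v_2 = (8, -28).

v_3 = (8, -28)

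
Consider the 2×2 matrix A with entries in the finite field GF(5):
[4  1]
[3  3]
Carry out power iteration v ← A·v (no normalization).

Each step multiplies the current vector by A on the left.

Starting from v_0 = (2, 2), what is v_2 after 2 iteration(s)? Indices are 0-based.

v_0 = (2, 2).
v_1 = A·v_0 = (0, 2).
v_2 = A·v_1 = (2, 1).

v_2 = (2, 1)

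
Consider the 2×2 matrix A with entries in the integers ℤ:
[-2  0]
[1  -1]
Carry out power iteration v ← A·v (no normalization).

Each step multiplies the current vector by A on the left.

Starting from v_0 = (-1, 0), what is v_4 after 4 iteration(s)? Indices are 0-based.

v_4 = (-16, 15)

v_0 = (-1, 0).
v_1 = A·v_0 = (2, -1).
v_2 = A·v_1 = (-4, 3).
v_3 = A·v_2 = (8, -7).
v_4 = A·v_3 = (-16, 15).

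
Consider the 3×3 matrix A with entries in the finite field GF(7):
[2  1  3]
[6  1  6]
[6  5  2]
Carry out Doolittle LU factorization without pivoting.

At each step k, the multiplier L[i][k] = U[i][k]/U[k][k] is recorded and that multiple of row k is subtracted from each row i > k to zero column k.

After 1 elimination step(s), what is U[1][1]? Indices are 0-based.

U[1][1] = 5

k=0: U[0][0]=2
  eliminate (1,0): mult=3, new row 1: (0, 5, 4); set L[1][0]=3
  eliminate (2,0): mult=3, new row 2: (0, 2, 0); set L[2][0]=3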